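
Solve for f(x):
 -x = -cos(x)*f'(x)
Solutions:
 f(x) = C1 + Integral(x/cos(x), x)


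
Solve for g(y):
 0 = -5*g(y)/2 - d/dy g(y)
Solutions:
 g(y) = C1*exp(-5*y/2)


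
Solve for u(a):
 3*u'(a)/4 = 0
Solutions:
 u(a) = C1


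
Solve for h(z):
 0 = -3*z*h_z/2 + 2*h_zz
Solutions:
 h(z) = C1 + C2*erfi(sqrt(6)*z/4)


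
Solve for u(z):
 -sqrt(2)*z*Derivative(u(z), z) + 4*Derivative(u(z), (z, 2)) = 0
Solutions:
 u(z) = C1 + C2*erfi(2^(3/4)*z/4)


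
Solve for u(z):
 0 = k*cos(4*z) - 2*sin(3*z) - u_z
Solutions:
 u(z) = C1 + k*sin(4*z)/4 + 2*cos(3*z)/3


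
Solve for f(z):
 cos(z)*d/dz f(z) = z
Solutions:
 f(z) = C1 + Integral(z/cos(z), z)


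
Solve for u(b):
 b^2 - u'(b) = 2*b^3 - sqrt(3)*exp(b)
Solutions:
 u(b) = C1 - b^4/2 + b^3/3 + sqrt(3)*exp(b)


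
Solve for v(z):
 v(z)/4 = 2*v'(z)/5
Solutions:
 v(z) = C1*exp(5*z/8)


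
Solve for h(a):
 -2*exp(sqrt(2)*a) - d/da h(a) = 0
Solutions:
 h(a) = C1 - sqrt(2)*exp(sqrt(2)*a)


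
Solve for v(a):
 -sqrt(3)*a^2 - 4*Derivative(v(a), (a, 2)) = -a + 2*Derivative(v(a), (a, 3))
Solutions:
 v(a) = C1 + C2*a + C3*exp(-2*a) - sqrt(3)*a^4/48 + a^3*(1 + sqrt(3))/24 - a^2*(1 + sqrt(3))/16


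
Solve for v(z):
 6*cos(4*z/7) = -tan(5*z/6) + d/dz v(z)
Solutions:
 v(z) = C1 - 6*log(cos(5*z/6))/5 + 21*sin(4*z/7)/2


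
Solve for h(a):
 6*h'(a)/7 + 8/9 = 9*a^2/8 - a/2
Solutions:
 h(a) = C1 + 7*a^3/16 - 7*a^2/24 - 28*a/27


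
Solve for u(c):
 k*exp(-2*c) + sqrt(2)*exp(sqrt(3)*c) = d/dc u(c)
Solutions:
 u(c) = C1 - k*exp(-2*c)/2 + sqrt(6)*exp(sqrt(3)*c)/3


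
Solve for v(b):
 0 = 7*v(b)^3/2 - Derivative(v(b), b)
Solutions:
 v(b) = -sqrt(-1/(C1 + 7*b))
 v(b) = sqrt(-1/(C1 + 7*b))


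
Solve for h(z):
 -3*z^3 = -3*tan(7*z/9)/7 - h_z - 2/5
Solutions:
 h(z) = C1 + 3*z^4/4 - 2*z/5 + 27*log(cos(7*z/9))/49


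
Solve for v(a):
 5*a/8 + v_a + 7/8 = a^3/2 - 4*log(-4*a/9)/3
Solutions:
 v(a) = C1 + a^4/8 - 5*a^2/16 - 4*a*log(-a)/3 + a*(-64*log(2) + 11 + 64*log(3))/24


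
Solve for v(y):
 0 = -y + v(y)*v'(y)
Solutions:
 v(y) = -sqrt(C1 + y^2)
 v(y) = sqrt(C1 + y^2)


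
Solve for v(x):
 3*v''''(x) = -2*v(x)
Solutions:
 v(x) = (C1*sin(6^(3/4)*x/6) + C2*cos(6^(3/4)*x/6))*exp(-6^(3/4)*x/6) + (C3*sin(6^(3/4)*x/6) + C4*cos(6^(3/4)*x/6))*exp(6^(3/4)*x/6)


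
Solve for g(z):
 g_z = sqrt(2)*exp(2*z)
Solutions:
 g(z) = C1 + sqrt(2)*exp(2*z)/2


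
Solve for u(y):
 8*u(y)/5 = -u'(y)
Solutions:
 u(y) = C1*exp(-8*y/5)


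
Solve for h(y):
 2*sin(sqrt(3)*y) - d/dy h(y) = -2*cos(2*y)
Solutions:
 h(y) = C1 + sin(2*y) - 2*sqrt(3)*cos(sqrt(3)*y)/3


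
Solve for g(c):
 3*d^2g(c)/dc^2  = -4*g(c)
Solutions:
 g(c) = C1*sin(2*sqrt(3)*c/3) + C2*cos(2*sqrt(3)*c/3)


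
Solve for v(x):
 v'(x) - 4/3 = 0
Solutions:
 v(x) = C1 + 4*x/3


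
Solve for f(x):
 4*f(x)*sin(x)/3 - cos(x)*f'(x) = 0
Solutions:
 f(x) = C1/cos(x)^(4/3)


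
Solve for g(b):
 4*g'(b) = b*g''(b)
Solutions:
 g(b) = C1 + C2*b^5


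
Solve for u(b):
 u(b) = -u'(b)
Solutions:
 u(b) = C1*exp(-b)


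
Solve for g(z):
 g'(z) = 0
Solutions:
 g(z) = C1


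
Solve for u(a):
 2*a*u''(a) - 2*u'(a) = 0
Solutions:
 u(a) = C1 + C2*a^2


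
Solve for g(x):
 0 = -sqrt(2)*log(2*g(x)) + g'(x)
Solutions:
 -sqrt(2)*Integral(1/(log(_y) + log(2)), (_y, g(x)))/2 = C1 - x


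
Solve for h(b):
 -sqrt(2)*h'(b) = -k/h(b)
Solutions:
 h(b) = -sqrt(C1 + sqrt(2)*b*k)
 h(b) = sqrt(C1 + sqrt(2)*b*k)


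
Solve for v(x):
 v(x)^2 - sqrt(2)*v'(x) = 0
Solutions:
 v(x) = -2/(C1 + sqrt(2)*x)


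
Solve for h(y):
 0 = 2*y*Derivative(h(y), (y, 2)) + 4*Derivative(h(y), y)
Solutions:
 h(y) = C1 + C2/y


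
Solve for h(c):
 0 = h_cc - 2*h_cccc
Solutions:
 h(c) = C1 + C2*c + C3*exp(-sqrt(2)*c/2) + C4*exp(sqrt(2)*c/2)


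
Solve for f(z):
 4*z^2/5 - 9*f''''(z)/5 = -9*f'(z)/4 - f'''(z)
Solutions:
 f(z) = C1 + C2*exp(z*(-5^(1/3)*(81*sqrt(60249) + 19883)^(1/3) - 20*5^(2/3)/(81*sqrt(60249) + 19883)^(1/3) + 20)/108)*sin(sqrt(3)*5^(1/3)*z*(-(81*sqrt(60249) + 19883)^(1/3) + 20*5^(1/3)/(81*sqrt(60249) + 19883)^(1/3))/108) + C3*exp(z*(-5^(1/3)*(81*sqrt(60249) + 19883)^(1/3) - 20*5^(2/3)/(81*sqrt(60249) + 19883)^(1/3) + 20)/108)*cos(sqrt(3)*5^(1/3)*z*(-(81*sqrt(60249) + 19883)^(1/3) + 20*5^(1/3)/(81*sqrt(60249) + 19883)^(1/3))/108) + C4*exp(z*(20*5^(2/3)/(81*sqrt(60249) + 19883)^(1/3) + 10 + 5^(1/3)*(81*sqrt(60249) + 19883)^(1/3))/54) - 16*z^3/135 + 128*z/405


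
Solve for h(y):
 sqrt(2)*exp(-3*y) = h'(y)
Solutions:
 h(y) = C1 - sqrt(2)*exp(-3*y)/3


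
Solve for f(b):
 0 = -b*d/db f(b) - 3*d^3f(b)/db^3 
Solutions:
 f(b) = C1 + Integral(C2*airyai(-3^(2/3)*b/3) + C3*airybi(-3^(2/3)*b/3), b)


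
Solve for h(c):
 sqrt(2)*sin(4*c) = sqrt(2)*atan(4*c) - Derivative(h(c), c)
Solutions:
 h(c) = C1 + sqrt(2)*(c*atan(4*c) - log(16*c^2 + 1)/8) + sqrt(2)*cos(4*c)/4


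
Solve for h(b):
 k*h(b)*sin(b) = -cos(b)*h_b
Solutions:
 h(b) = C1*exp(k*log(cos(b)))


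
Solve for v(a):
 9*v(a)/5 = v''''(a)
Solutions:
 v(a) = C1*exp(-sqrt(3)*5^(3/4)*a/5) + C2*exp(sqrt(3)*5^(3/4)*a/5) + C3*sin(sqrt(3)*5^(3/4)*a/5) + C4*cos(sqrt(3)*5^(3/4)*a/5)


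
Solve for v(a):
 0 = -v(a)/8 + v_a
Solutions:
 v(a) = C1*exp(a/8)


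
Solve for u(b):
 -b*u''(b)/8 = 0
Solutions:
 u(b) = C1 + C2*b


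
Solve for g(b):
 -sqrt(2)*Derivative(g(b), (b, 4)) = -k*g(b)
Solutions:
 g(b) = C1*exp(-2^(7/8)*b*k^(1/4)/2) + C2*exp(2^(7/8)*b*k^(1/4)/2) + C3*exp(-2^(7/8)*I*b*k^(1/4)/2) + C4*exp(2^(7/8)*I*b*k^(1/4)/2)


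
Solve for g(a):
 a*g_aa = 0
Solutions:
 g(a) = C1 + C2*a


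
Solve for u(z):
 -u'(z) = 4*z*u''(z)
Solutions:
 u(z) = C1 + C2*z^(3/4)


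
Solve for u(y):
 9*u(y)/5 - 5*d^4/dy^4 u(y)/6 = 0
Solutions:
 u(y) = C1*exp(-sqrt(5)*54^(1/4)*y/5) + C2*exp(sqrt(5)*54^(1/4)*y/5) + C3*sin(sqrt(5)*54^(1/4)*y/5) + C4*cos(sqrt(5)*54^(1/4)*y/5)


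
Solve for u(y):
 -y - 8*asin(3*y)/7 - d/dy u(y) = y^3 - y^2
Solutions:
 u(y) = C1 - y^4/4 + y^3/3 - y^2/2 - 8*y*asin(3*y)/7 - 8*sqrt(1 - 9*y^2)/21


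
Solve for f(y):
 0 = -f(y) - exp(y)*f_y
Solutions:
 f(y) = C1*exp(exp(-y))


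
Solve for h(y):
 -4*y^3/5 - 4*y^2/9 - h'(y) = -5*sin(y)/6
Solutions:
 h(y) = C1 - y^4/5 - 4*y^3/27 - 5*cos(y)/6


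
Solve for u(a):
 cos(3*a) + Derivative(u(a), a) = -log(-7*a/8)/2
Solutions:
 u(a) = C1 - a*log(-a)/2 - a*log(7) + a/2 + a*log(2) + a*log(14)/2 - sin(3*a)/3


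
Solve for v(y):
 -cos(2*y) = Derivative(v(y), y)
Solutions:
 v(y) = C1 - sin(2*y)/2


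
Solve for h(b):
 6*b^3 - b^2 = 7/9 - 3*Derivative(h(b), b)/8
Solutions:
 h(b) = C1 - 4*b^4 + 8*b^3/9 + 56*b/27


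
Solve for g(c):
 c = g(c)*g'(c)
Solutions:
 g(c) = -sqrt(C1 + c^2)
 g(c) = sqrt(C1 + c^2)


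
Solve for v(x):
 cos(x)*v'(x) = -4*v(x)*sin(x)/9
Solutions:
 v(x) = C1*cos(x)^(4/9)


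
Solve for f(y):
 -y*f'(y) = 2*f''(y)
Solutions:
 f(y) = C1 + C2*erf(y/2)


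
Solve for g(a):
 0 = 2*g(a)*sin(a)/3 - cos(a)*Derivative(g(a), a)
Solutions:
 g(a) = C1/cos(a)^(2/3)


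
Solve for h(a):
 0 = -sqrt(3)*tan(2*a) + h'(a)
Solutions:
 h(a) = C1 - sqrt(3)*log(cos(2*a))/2


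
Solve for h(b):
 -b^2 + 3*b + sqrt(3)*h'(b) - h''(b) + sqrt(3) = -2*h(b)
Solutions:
 h(b) = C1*exp(b*(-sqrt(11) + sqrt(3))/2) + C2*exp(b*(sqrt(3) + sqrt(11))/2) + b^2/2 - 3*b/2 - sqrt(3)*b/2 + sqrt(3)/4 + 5/4


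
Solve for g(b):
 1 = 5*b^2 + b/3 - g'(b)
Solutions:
 g(b) = C1 + 5*b^3/3 + b^2/6 - b


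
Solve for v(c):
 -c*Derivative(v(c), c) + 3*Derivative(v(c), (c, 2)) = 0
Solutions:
 v(c) = C1 + C2*erfi(sqrt(6)*c/6)


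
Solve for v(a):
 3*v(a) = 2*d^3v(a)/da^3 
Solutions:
 v(a) = C3*exp(2^(2/3)*3^(1/3)*a/2) + (C1*sin(2^(2/3)*3^(5/6)*a/4) + C2*cos(2^(2/3)*3^(5/6)*a/4))*exp(-2^(2/3)*3^(1/3)*a/4)


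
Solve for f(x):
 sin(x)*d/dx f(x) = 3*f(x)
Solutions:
 f(x) = C1*(cos(x) - 1)^(3/2)/(cos(x) + 1)^(3/2)


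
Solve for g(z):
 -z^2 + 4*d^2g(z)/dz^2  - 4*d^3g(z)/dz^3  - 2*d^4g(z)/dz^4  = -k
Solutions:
 g(z) = C1 + C2*z + C3*exp(z*(-1 + sqrt(3))) + C4*exp(-z*(1 + sqrt(3))) + z^4/48 + z^3/12 + z^2*(3 - k)/8


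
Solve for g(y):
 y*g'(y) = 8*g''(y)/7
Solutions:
 g(y) = C1 + C2*erfi(sqrt(7)*y/4)


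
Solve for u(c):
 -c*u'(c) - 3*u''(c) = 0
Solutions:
 u(c) = C1 + C2*erf(sqrt(6)*c/6)


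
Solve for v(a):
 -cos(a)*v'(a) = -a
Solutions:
 v(a) = C1 + Integral(a/cos(a), a)


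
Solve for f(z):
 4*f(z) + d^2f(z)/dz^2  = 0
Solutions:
 f(z) = C1*sin(2*z) + C2*cos(2*z)


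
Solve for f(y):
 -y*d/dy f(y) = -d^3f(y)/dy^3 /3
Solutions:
 f(y) = C1 + Integral(C2*airyai(3^(1/3)*y) + C3*airybi(3^(1/3)*y), y)


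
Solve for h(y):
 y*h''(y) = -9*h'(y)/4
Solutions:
 h(y) = C1 + C2/y^(5/4)


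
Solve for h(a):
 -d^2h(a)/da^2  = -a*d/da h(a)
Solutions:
 h(a) = C1 + C2*erfi(sqrt(2)*a/2)


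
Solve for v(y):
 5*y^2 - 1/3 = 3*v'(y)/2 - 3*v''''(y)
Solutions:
 v(y) = C1 + C4*exp(2^(2/3)*y/2) + 10*y^3/9 - 2*y/9 + (C2*sin(2^(2/3)*sqrt(3)*y/4) + C3*cos(2^(2/3)*sqrt(3)*y/4))*exp(-2^(2/3)*y/4)


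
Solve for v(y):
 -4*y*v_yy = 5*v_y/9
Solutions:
 v(y) = C1 + C2*y^(31/36)


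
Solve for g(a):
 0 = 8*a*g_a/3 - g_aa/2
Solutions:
 g(a) = C1 + C2*erfi(2*sqrt(6)*a/3)


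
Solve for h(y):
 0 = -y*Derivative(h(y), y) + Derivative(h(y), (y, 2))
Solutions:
 h(y) = C1 + C2*erfi(sqrt(2)*y/2)


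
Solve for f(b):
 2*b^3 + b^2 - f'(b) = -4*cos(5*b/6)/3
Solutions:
 f(b) = C1 + b^4/2 + b^3/3 + 8*sin(5*b/6)/5


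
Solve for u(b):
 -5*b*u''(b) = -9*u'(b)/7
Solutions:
 u(b) = C1 + C2*b^(44/35)


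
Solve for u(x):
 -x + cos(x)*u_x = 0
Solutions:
 u(x) = C1 + Integral(x/cos(x), x)


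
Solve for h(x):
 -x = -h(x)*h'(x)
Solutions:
 h(x) = -sqrt(C1 + x^2)
 h(x) = sqrt(C1 + x^2)


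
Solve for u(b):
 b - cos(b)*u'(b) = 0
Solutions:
 u(b) = C1 + Integral(b/cos(b), b)


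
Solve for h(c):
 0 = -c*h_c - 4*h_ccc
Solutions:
 h(c) = C1 + Integral(C2*airyai(-2^(1/3)*c/2) + C3*airybi(-2^(1/3)*c/2), c)


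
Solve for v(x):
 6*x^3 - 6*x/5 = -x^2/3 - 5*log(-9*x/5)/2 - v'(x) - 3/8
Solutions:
 v(x) = C1 - 3*x^4/2 - x^3/9 + 3*x^2/5 - 5*x*log(-x)/2 + x*(-5*log(3) + 17/8 + 5*log(5)/2)


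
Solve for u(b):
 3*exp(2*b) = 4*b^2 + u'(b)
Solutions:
 u(b) = C1 - 4*b^3/3 + 3*exp(2*b)/2


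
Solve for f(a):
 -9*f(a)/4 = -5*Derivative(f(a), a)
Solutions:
 f(a) = C1*exp(9*a/20)


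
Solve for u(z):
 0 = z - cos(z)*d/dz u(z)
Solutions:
 u(z) = C1 + Integral(z/cos(z), z)


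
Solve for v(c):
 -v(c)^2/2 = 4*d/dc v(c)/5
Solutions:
 v(c) = 8/(C1 + 5*c)


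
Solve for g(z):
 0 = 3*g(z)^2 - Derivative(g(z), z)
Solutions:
 g(z) = -1/(C1 + 3*z)


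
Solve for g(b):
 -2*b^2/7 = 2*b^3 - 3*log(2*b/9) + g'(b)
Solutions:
 g(b) = C1 - b^4/2 - 2*b^3/21 + 3*b*log(b) + b*log(8/729) - 3*b


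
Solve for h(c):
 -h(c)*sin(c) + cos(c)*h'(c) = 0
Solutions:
 h(c) = C1/cos(c)


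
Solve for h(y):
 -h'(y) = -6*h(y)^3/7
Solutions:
 h(y) = -sqrt(14)*sqrt(-1/(C1 + 6*y))/2
 h(y) = sqrt(14)*sqrt(-1/(C1 + 6*y))/2


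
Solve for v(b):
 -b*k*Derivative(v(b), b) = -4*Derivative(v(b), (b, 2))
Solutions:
 v(b) = Piecewise((-sqrt(2)*sqrt(pi)*C1*erf(sqrt(2)*b*sqrt(-k)/4)/sqrt(-k) - C2, (k > 0) | (k < 0)), (-C1*b - C2, True))


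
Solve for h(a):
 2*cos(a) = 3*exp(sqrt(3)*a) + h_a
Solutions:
 h(a) = C1 - sqrt(3)*exp(sqrt(3)*a) + 2*sin(a)


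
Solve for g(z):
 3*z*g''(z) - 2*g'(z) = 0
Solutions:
 g(z) = C1 + C2*z^(5/3)


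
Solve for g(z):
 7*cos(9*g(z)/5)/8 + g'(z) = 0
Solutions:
 7*z/8 - 5*log(sin(9*g(z)/5) - 1)/18 + 5*log(sin(9*g(z)/5) + 1)/18 = C1


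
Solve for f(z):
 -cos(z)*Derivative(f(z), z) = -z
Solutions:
 f(z) = C1 + Integral(z/cos(z), z)


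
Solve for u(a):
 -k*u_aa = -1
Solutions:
 u(a) = C1 + C2*a + a^2/(2*k)


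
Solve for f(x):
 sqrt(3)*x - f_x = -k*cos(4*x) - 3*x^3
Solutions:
 f(x) = C1 + k*sin(4*x)/4 + 3*x^4/4 + sqrt(3)*x^2/2


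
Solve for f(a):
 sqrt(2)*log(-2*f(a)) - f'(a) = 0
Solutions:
 -sqrt(2)*Integral(1/(log(-_y) + log(2)), (_y, f(a)))/2 = C1 - a


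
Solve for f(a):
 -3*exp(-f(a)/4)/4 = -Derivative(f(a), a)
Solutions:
 f(a) = 4*log(C1 + 3*a/16)


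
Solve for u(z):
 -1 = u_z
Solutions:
 u(z) = C1 - z


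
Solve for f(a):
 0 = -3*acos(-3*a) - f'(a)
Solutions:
 f(a) = C1 - 3*a*acos(-3*a) - sqrt(1 - 9*a^2)


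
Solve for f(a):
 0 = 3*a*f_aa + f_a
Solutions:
 f(a) = C1 + C2*a^(2/3)


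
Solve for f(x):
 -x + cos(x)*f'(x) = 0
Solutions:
 f(x) = C1 + Integral(x/cos(x), x)


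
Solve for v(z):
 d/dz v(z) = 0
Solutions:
 v(z) = C1


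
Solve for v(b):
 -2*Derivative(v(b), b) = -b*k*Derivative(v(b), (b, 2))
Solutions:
 v(b) = C1 + b^(((re(k) + 2)*re(k) + im(k)^2)/(re(k)^2 + im(k)^2))*(C2*sin(2*log(b)*Abs(im(k))/(re(k)^2 + im(k)^2)) + C3*cos(2*log(b)*im(k)/(re(k)^2 + im(k)^2)))


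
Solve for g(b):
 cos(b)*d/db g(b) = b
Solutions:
 g(b) = C1 + Integral(b/cos(b), b)


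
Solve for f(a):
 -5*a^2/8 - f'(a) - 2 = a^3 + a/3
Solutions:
 f(a) = C1 - a^4/4 - 5*a^3/24 - a^2/6 - 2*a


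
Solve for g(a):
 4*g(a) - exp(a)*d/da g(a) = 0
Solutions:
 g(a) = C1*exp(-4*exp(-a))


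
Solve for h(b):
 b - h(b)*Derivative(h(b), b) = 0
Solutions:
 h(b) = -sqrt(C1 + b^2)
 h(b) = sqrt(C1 + b^2)


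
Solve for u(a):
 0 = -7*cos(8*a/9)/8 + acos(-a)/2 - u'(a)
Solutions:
 u(a) = C1 + a*acos(-a)/2 + sqrt(1 - a^2)/2 - 63*sin(8*a/9)/64


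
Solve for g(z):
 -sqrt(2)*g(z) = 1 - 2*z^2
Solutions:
 g(z) = sqrt(2)*(z^2 - 1/2)


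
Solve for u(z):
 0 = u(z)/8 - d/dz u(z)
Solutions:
 u(z) = C1*exp(z/8)


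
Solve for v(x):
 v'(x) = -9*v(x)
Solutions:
 v(x) = C1*exp(-9*x)


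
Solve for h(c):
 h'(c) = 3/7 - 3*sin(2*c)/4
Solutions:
 h(c) = C1 + 3*c/7 + 3*cos(2*c)/8


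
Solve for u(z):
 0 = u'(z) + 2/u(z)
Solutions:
 u(z) = -sqrt(C1 - 4*z)
 u(z) = sqrt(C1 - 4*z)


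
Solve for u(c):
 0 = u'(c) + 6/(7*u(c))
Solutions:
 u(c) = -sqrt(C1 - 84*c)/7
 u(c) = sqrt(C1 - 84*c)/7


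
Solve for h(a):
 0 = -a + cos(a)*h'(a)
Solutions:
 h(a) = C1 + Integral(a/cos(a), a)


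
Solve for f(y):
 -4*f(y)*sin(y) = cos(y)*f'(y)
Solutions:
 f(y) = C1*cos(y)^4


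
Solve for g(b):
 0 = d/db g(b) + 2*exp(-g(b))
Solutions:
 g(b) = log(C1 - 2*b)


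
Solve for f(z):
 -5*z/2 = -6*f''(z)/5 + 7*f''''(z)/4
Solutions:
 f(z) = C1 + C2*z + C3*exp(-2*sqrt(210)*z/35) + C4*exp(2*sqrt(210)*z/35) + 25*z^3/72


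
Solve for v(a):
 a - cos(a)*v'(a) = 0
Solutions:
 v(a) = C1 + Integral(a/cos(a), a)


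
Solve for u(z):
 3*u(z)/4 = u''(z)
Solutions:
 u(z) = C1*exp(-sqrt(3)*z/2) + C2*exp(sqrt(3)*z/2)


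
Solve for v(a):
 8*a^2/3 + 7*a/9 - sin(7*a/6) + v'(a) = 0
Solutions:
 v(a) = C1 - 8*a^3/9 - 7*a^2/18 - 6*cos(7*a/6)/7


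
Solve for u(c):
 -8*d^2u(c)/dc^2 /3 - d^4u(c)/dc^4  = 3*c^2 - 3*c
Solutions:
 u(c) = C1 + C2*c + C3*sin(2*sqrt(6)*c/3) + C4*cos(2*sqrt(6)*c/3) - 3*c^4/32 + 3*c^3/16 + 27*c^2/64


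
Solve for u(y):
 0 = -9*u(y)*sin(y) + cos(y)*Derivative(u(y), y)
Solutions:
 u(y) = C1/cos(y)^9


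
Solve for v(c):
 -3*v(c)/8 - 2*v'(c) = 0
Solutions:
 v(c) = C1*exp(-3*c/16)


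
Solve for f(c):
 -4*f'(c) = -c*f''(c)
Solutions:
 f(c) = C1 + C2*c^5


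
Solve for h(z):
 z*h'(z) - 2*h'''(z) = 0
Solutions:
 h(z) = C1 + Integral(C2*airyai(2^(2/3)*z/2) + C3*airybi(2^(2/3)*z/2), z)


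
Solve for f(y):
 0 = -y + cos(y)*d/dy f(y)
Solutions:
 f(y) = C1 + Integral(y/cos(y), y)


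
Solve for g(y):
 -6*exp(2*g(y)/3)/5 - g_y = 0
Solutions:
 g(y) = 3*log(-sqrt(-1/(C1 - 6*y))) - 3*log(2) + 3*log(30)/2
 g(y) = 3*log(-1/(C1 - 6*y))/2 - 3*log(2) + 3*log(30)/2


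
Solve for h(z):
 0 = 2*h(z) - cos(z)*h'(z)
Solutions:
 h(z) = C1*(sin(z) + 1)/(sin(z) - 1)


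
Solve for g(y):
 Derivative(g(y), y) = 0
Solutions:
 g(y) = C1


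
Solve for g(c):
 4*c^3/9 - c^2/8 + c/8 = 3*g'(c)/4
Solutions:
 g(c) = C1 + 4*c^4/27 - c^3/18 + c^2/12


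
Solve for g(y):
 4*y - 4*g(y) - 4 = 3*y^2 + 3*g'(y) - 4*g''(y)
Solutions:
 g(y) = C1*exp(y*(3 - sqrt(73))/8) + C2*exp(y*(3 + sqrt(73))/8) - 3*y^2/4 + 17*y/8 - 131/32


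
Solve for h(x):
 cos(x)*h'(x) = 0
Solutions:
 h(x) = C1


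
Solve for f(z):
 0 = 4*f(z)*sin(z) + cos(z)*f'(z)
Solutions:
 f(z) = C1*cos(z)^4


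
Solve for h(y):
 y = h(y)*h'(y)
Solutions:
 h(y) = -sqrt(C1 + y^2)
 h(y) = sqrt(C1 + y^2)


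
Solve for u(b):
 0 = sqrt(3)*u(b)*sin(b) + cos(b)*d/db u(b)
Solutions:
 u(b) = C1*cos(b)^(sqrt(3))


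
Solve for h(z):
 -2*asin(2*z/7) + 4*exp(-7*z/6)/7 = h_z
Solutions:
 h(z) = C1 - 2*z*asin(2*z/7) - sqrt(49 - 4*z^2) - 24*exp(-7*z/6)/49


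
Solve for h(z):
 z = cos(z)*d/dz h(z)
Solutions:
 h(z) = C1 + Integral(z/cos(z), z)


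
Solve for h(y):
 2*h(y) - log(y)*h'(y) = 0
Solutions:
 h(y) = C1*exp(2*li(y))


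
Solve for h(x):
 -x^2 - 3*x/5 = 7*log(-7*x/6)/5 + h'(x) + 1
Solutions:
 h(x) = C1 - x^3/3 - 3*x^2/10 - 7*x*log(-x)/5 + x*(-7*log(7) + 2 + 7*log(6))/5


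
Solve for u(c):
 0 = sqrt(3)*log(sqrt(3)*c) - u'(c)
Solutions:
 u(c) = C1 + sqrt(3)*c*log(c) - sqrt(3)*c + sqrt(3)*c*log(3)/2


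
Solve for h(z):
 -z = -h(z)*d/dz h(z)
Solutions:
 h(z) = -sqrt(C1 + z^2)
 h(z) = sqrt(C1 + z^2)


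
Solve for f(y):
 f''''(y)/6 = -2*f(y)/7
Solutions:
 f(y) = (C1*sin(3^(1/4)*7^(3/4)*y/7) + C2*cos(3^(1/4)*7^(3/4)*y/7))*exp(-3^(1/4)*7^(3/4)*y/7) + (C3*sin(3^(1/4)*7^(3/4)*y/7) + C4*cos(3^(1/4)*7^(3/4)*y/7))*exp(3^(1/4)*7^(3/4)*y/7)


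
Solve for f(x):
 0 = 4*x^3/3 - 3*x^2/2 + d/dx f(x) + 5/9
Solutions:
 f(x) = C1 - x^4/3 + x^3/2 - 5*x/9


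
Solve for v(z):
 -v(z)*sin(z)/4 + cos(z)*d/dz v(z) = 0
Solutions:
 v(z) = C1/cos(z)^(1/4)


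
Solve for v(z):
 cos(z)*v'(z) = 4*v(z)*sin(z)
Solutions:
 v(z) = C1/cos(z)^4


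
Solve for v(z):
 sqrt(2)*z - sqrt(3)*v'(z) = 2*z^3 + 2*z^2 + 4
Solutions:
 v(z) = C1 - sqrt(3)*z^4/6 - 2*sqrt(3)*z^3/9 + sqrt(6)*z^2/6 - 4*sqrt(3)*z/3


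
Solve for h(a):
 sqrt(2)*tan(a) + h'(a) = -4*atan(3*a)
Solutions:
 h(a) = C1 - 4*a*atan(3*a) + 2*log(9*a^2 + 1)/3 + sqrt(2)*log(cos(a))


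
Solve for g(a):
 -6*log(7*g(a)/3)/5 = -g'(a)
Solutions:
 5*Integral(1/(-log(_y) - log(7) + log(3)), (_y, g(a)))/6 = C1 - a


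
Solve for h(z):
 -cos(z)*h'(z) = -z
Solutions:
 h(z) = C1 + Integral(z/cos(z), z)


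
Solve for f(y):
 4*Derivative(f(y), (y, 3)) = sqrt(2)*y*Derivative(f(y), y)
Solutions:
 f(y) = C1 + Integral(C2*airyai(sqrt(2)*y/2) + C3*airybi(sqrt(2)*y/2), y)


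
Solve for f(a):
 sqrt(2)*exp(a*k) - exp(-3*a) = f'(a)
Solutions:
 f(a) = C1 + exp(-3*a)/3 + sqrt(2)*exp(a*k)/k


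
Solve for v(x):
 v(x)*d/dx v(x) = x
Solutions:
 v(x) = -sqrt(C1 + x^2)
 v(x) = sqrt(C1 + x^2)


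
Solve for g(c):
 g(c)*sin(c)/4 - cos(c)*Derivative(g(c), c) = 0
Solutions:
 g(c) = C1/cos(c)^(1/4)


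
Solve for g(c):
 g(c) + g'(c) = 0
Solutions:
 g(c) = C1*exp(-c)


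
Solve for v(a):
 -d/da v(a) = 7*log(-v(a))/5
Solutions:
 -li(-v(a)) = C1 - 7*a/5


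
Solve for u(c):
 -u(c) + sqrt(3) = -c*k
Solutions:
 u(c) = c*k + sqrt(3)


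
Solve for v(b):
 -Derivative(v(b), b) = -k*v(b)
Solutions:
 v(b) = C1*exp(b*k)


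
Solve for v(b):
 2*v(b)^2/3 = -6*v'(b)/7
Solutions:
 v(b) = 9/(C1 + 7*b)


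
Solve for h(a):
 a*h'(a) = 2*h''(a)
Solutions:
 h(a) = C1 + C2*erfi(a/2)


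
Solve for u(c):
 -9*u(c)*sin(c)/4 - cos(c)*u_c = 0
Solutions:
 u(c) = C1*cos(c)^(9/4)


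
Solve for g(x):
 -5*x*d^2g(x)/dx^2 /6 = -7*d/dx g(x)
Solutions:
 g(x) = C1 + C2*x^(47/5)


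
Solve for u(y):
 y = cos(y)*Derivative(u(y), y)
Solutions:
 u(y) = C1 + Integral(y/cos(y), y)


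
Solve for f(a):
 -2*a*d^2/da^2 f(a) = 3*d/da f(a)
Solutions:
 f(a) = C1 + C2/sqrt(a)


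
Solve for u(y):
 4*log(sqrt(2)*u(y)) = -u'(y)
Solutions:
 Integral(1/(2*log(_y) + log(2)), (_y, u(y)))/2 = C1 - y


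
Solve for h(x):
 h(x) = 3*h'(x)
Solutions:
 h(x) = C1*exp(x/3)


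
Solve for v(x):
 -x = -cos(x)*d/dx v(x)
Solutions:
 v(x) = C1 + Integral(x/cos(x), x)


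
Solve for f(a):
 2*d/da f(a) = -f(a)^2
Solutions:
 f(a) = 2/(C1 + a)


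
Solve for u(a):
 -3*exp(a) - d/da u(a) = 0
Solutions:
 u(a) = C1 - 3*exp(a)


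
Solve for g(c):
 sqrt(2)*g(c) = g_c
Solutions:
 g(c) = C1*exp(sqrt(2)*c)


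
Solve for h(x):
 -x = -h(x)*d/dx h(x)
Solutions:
 h(x) = -sqrt(C1 + x^2)
 h(x) = sqrt(C1 + x^2)


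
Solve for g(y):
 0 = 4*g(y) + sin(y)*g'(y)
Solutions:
 g(y) = C1*(cos(y)^2 + 2*cos(y) + 1)/(cos(y)^2 - 2*cos(y) + 1)


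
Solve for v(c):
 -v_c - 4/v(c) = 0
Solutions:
 v(c) = -sqrt(C1 - 8*c)
 v(c) = sqrt(C1 - 8*c)


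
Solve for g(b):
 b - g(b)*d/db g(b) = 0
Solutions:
 g(b) = -sqrt(C1 + b^2)
 g(b) = sqrt(C1 + b^2)


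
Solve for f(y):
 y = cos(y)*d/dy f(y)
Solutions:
 f(y) = C1 + Integral(y/cos(y), y)


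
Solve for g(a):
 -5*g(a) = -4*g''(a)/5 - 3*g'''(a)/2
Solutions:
 g(a) = C1*exp(-a*(64/(225*sqrt(452553) + 151363)^(1/3) + 16 + (225*sqrt(452553) + 151363)^(1/3))/90)*sin(sqrt(3)*a*(-(225*sqrt(452553) + 151363)^(1/3) + 64/(225*sqrt(452553) + 151363)^(1/3))/90) + C2*exp(-a*(64/(225*sqrt(452553) + 151363)^(1/3) + 16 + (225*sqrt(452553) + 151363)^(1/3))/90)*cos(sqrt(3)*a*(-(225*sqrt(452553) + 151363)^(1/3) + 64/(225*sqrt(452553) + 151363)^(1/3))/90) + C3*exp(a*(-8 + 64/(225*sqrt(452553) + 151363)^(1/3) + (225*sqrt(452553) + 151363)^(1/3))/45)


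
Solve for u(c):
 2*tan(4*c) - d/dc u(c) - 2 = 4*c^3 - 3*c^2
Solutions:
 u(c) = C1 - c^4 + c^3 - 2*c - log(cos(4*c))/2


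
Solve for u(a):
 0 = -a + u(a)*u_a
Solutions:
 u(a) = -sqrt(C1 + a^2)
 u(a) = sqrt(C1 + a^2)


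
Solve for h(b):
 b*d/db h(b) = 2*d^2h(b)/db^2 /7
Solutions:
 h(b) = C1 + C2*erfi(sqrt(7)*b/2)


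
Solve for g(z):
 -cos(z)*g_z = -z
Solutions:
 g(z) = C1 + Integral(z/cos(z), z)


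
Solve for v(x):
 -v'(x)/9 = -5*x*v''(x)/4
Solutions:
 v(x) = C1 + C2*x^(49/45)


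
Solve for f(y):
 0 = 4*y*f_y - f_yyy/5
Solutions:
 f(y) = C1 + Integral(C2*airyai(20^(1/3)*y) + C3*airybi(20^(1/3)*y), y)


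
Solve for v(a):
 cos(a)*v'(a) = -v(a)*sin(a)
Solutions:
 v(a) = C1*cos(a)


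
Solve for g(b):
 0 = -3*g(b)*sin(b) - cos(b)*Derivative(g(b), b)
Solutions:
 g(b) = C1*cos(b)^3


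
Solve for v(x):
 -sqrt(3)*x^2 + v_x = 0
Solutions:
 v(x) = C1 + sqrt(3)*x^3/3


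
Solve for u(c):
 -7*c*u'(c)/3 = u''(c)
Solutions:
 u(c) = C1 + C2*erf(sqrt(42)*c/6)


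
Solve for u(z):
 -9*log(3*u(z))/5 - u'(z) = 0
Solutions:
 5*Integral(1/(log(_y) + log(3)), (_y, u(z)))/9 = C1 - z


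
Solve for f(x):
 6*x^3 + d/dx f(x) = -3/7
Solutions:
 f(x) = C1 - 3*x^4/2 - 3*x/7


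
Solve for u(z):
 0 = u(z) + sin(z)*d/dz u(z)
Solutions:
 u(z) = C1*sqrt(cos(z) + 1)/sqrt(cos(z) - 1)


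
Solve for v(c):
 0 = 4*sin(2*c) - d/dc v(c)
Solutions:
 v(c) = C1 - 2*cos(2*c)


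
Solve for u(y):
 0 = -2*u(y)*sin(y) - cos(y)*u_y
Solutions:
 u(y) = C1*cos(y)^2


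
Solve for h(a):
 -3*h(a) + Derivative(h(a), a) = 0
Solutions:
 h(a) = C1*exp(3*a)


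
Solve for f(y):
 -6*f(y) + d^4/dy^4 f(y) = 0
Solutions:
 f(y) = C1*exp(-6^(1/4)*y) + C2*exp(6^(1/4)*y) + C3*sin(6^(1/4)*y) + C4*cos(6^(1/4)*y)


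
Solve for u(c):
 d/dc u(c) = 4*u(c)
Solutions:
 u(c) = C1*exp(4*c)


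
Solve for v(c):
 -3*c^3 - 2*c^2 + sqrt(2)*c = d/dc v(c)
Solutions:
 v(c) = C1 - 3*c^4/4 - 2*c^3/3 + sqrt(2)*c^2/2


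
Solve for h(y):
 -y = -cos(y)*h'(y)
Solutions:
 h(y) = C1 + Integral(y/cos(y), y)


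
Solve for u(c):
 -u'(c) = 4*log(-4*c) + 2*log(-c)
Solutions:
 u(c) = C1 - 6*c*log(-c) + 2*c*(3 - 4*log(2))


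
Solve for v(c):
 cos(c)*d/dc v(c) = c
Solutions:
 v(c) = C1 + Integral(c/cos(c), c)


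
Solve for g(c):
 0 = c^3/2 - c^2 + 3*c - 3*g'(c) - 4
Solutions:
 g(c) = C1 + c^4/24 - c^3/9 + c^2/2 - 4*c/3


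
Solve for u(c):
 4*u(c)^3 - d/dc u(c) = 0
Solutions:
 u(c) = -sqrt(2)*sqrt(-1/(C1 + 4*c))/2
 u(c) = sqrt(2)*sqrt(-1/(C1 + 4*c))/2


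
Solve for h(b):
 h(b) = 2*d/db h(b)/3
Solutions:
 h(b) = C1*exp(3*b/2)


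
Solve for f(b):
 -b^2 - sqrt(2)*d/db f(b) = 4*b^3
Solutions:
 f(b) = C1 - sqrt(2)*b^4/2 - sqrt(2)*b^3/6


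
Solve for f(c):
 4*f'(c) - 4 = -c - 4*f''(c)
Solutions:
 f(c) = C1 + C2*exp(-c) - c^2/8 + 5*c/4


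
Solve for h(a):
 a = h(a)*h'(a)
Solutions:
 h(a) = -sqrt(C1 + a^2)
 h(a) = sqrt(C1 + a^2)


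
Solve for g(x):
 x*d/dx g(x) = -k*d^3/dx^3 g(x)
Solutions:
 g(x) = C1 + Integral(C2*airyai(x*(-1/k)^(1/3)) + C3*airybi(x*(-1/k)^(1/3)), x)


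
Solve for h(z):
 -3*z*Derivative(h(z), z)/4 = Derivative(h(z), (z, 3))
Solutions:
 h(z) = C1 + Integral(C2*airyai(-6^(1/3)*z/2) + C3*airybi(-6^(1/3)*z/2), z)


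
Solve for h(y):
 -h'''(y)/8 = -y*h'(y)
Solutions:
 h(y) = C1 + Integral(C2*airyai(2*y) + C3*airybi(2*y), y)


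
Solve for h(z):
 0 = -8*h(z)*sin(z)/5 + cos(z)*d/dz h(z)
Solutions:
 h(z) = C1/cos(z)^(8/5)


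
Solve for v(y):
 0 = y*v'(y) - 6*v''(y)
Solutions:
 v(y) = C1 + C2*erfi(sqrt(3)*y/6)


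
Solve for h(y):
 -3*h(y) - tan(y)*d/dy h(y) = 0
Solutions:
 h(y) = C1/sin(y)^3


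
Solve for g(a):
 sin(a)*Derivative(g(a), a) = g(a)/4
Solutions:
 g(a) = C1*(cos(a) - 1)^(1/8)/(cos(a) + 1)^(1/8)


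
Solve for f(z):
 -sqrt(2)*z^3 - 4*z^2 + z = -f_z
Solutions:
 f(z) = C1 + sqrt(2)*z^4/4 + 4*z^3/3 - z^2/2


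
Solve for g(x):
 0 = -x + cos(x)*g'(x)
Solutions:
 g(x) = C1 + Integral(x/cos(x), x)


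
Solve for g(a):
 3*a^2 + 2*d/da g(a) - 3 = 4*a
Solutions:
 g(a) = C1 - a^3/2 + a^2 + 3*a/2


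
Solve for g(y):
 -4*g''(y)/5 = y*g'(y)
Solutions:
 g(y) = C1 + C2*erf(sqrt(10)*y/4)


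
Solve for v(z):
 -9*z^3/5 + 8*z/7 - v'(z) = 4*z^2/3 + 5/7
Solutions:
 v(z) = C1 - 9*z^4/20 - 4*z^3/9 + 4*z^2/7 - 5*z/7


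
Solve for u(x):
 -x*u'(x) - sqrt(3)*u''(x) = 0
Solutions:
 u(x) = C1 + C2*erf(sqrt(2)*3^(3/4)*x/6)


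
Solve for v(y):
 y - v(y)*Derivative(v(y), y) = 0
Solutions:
 v(y) = -sqrt(C1 + y^2)
 v(y) = sqrt(C1 + y^2)


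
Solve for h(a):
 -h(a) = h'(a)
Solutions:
 h(a) = C1*exp(-a)


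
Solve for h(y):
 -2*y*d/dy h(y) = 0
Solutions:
 h(y) = C1


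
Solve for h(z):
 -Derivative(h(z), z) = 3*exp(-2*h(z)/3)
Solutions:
 h(z) = 3*log(-sqrt(C1 - 3*z)) - 3*log(3) + 3*log(6)/2
 h(z) = 3*log(C1 - 3*z)/2 - 3*log(3) + 3*log(6)/2


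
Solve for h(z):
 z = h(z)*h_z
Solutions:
 h(z) = -sqrt(C1 + z^2)
 h(z) = sqrt(C1 + z^2)


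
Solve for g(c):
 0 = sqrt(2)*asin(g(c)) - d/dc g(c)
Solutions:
 Integral(1/asin(_y), (_y, g(c))) = C1 + sqrt(2)*c


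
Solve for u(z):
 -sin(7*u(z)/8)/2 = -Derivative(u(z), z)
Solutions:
 -z/2 + 4*log(cos(7*u(z)/8) - 1)/7 - 4*log(cos(7*u(z)/8) + 1)/7 = C1


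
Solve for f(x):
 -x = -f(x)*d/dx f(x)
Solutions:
 f(x) = -sqrt(C1 + x^2)
 f(x) = sqrt(C1 + x^2)


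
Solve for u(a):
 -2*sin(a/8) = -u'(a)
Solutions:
 u(a) = C1 - 16*cos(a/8)


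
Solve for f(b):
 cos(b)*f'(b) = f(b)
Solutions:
 f(b) = C1*sqrt(sin(b) + 1)/sqrt(sin(b) - 1)


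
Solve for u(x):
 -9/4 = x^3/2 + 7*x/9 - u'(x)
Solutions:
 u(x) = C1 + x^4/8 + 7*x^2/18 + 9*x/4


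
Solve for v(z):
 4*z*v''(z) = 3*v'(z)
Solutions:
 v(z) = C1 + C2*z^(7/4)


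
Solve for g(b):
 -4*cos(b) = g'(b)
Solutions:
 g(b) = C1 - 4*sin(b)


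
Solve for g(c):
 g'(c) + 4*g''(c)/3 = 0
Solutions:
 g(c) = C1 + C2*exp(-3*c/4)


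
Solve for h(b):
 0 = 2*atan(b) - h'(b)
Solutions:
 h(b) = C1 + 2*b*atan(b) - log(b^2 + 1)


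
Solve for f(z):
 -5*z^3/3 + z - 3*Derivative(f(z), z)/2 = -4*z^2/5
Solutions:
 f(z) = C1 - 5*z^4/18 + 8*z^3/45 + z^2/3


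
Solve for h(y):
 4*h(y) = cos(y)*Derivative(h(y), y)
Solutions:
 h(y) = C1*(sin(y)^2 + 2*sin(y) + 1)/(sin(y)^2 - 2*sin(y) + 1)


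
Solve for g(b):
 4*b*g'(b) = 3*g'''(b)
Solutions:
 g(b) = C1 + Integral(C2*airyai(6^(2/3)*b/3) + C3*airybi(6^(2/3)*b/3), b)


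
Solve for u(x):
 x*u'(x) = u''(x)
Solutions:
 u(x) = C1 + C2*erfi(sqrt(2)*x/2)


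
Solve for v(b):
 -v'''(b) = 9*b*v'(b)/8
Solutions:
 v(b) = C1 + Integral(C2*airyai(-3^(2/3)*b/2) + C3*airybi(-3^(2/3)*b/2), b)


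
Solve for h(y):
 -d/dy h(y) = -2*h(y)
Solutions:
 h(y) = C1*exp(2*y)


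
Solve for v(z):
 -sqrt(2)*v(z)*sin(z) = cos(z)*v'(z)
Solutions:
 v(z) = C1*cos(z)^(sqrt(2))


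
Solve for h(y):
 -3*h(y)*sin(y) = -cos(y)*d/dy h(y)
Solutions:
 h(y) = C1/cos(y)^3


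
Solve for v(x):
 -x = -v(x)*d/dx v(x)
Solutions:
 v(x) = -sqrt(C1 + x^2)
 v(x) = sqrt(C1 + x^2)


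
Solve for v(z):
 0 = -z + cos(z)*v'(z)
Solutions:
 v(z) = C1 + Integral(z/cos(z), z)


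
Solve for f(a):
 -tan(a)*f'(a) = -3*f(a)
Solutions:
 f(a) = C1*sin(a)^3


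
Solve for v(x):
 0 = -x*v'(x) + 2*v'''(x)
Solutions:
 v(x) = C1 + Integral(C2*airyai(2^(2/3)*x/2) + C3*airybi(2^(2/3)*x/2), x)


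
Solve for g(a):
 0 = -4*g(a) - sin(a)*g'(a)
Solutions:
 g(a) = C1*(cos(a)^2 + 2*cos(a) + 1)/(cos(a)^2 - 2*cos(a) + 1)


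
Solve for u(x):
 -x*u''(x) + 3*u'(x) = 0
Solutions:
 u(x) = C1 + C2*x^4


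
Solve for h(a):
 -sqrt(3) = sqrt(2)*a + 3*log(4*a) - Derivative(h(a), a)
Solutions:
 h(a) = C1 + sqrt(2)*a^2/2 + 3*a*log(a) - 3*a + sqrt(3)*a + a*log(64)


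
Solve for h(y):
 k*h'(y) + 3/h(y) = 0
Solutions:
 h(y) = -sqrt(C1 - 6*y/k)
 h(y) = sqrt(C1 - 6*y/k)


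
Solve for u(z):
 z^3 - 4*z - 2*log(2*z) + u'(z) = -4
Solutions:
 u(z) = C1 - z^4/4 + 2*z^2 + 2*z*log(z) - 6*z + z*log(4)


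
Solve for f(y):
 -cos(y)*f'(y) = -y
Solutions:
 f(y) = C1 + Integral(y/cos(y), y)


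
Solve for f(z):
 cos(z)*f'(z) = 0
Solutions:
 f(z) = C1


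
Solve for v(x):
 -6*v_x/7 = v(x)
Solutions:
 v(x) = C1*exp(-7*x/6)


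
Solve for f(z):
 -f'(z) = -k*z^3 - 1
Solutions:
 f(z) = C1 + k*z^4/4 + z


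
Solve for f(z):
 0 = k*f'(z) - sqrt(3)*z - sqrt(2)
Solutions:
 f(z) = C1 + sqrt(3)*z^2/(2*k) + sqrt(2)*z/k


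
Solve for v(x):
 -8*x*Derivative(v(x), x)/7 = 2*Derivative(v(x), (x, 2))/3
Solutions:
 v(x) = C1 + C2*erf(sqrt(42)*x/7)


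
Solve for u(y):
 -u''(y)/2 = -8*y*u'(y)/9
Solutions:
 u(y) = C1 + C2*erfi(2*sqrt(2)*y/3)


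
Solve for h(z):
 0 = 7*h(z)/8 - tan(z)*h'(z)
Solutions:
 h(z) = C1*sin(z)^(7/8)


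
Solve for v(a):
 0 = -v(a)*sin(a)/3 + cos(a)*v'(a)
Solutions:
 v(a) = C1/cos(a)^(1/3)


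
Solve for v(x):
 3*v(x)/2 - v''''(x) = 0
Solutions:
 v(x) = C1*exp(-2^(3/4)*3^(1/4)*x/2) + C2*exp(2^(3/4)*3^(1/4)*x/2) + C3*sin(2^(3/4)*3^(1/4)*x/2) + C4*cos(2^(3/4)*3^(1/4)*x/2)


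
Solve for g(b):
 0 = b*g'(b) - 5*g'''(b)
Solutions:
 g(b) = C1 + Integral(C2*airyai(5^(2/3)*b/5) + C3*airybi(5^(2/3)*b/5), b)


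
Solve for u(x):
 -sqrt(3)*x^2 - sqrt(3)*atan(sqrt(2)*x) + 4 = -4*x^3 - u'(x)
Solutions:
 u(x) = C1 - x^4 + sqrt(3)*x^3/3 - 4*x + sqrt(3)*(x*atan(sqrt(2)*x) - sqrt(2)*log(2*x^2 + 1)/4)


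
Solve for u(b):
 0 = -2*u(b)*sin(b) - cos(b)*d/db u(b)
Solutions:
 u(b) = C1*cos(b)^2


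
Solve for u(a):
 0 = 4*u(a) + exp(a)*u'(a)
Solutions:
 u(a) = C1*exp(4*exp(-a))


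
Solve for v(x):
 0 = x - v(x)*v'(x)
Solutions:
 v(x) = -sqrt(C1 + x^2)
 v(x) = sqrt(C1 + x^2)


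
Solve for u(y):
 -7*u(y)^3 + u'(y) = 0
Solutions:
 u(y) = -sqrt(2)*sqrt(-1/(C1 + 7*y))/2
 u(y) = sqrt(2)*sqrt(-1/(C1 + 7*y))/2


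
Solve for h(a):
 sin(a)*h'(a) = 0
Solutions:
 h(a) = C1


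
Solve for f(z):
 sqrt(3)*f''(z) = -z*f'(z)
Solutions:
 f(z) = C1 + C2*erf(sqrt(2)*3^(3/4)*z/6)


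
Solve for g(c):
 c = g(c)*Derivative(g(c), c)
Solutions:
 g(c) = -sqrt(C1 + c^2)
 g(c) = sqrt(C1 + c^2)


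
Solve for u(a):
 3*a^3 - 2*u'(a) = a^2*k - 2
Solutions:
 u(a) = C1 + 3*a^4/8 - a^3*k/6 + a


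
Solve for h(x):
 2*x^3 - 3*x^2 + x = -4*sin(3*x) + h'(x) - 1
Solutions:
 h(x) = C1 + x^4/2 - x^3 + x^2/2 + x - 4*cos(3*x)/3


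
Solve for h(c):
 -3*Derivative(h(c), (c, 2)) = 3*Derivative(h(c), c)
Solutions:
 h(c) = C1 + C2*exp(-c)


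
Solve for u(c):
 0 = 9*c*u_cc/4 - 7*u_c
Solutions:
 u(c) = C1 + C2*c^(37/9)


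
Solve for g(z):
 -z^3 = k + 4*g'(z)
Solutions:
 g(z) = C1 - k*z/4 - z^4/16


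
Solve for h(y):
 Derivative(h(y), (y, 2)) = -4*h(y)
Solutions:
 h(y) = C1*sin(2*y) + C2*cos(2*y)


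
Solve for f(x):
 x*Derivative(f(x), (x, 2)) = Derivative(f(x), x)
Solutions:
 f(x) = C1 + C2*x^2


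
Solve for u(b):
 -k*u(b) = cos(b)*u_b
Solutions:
 u(b) = C1*exp(k*(log(sin(b) - 1) - log(sin(b) + 1))/2)


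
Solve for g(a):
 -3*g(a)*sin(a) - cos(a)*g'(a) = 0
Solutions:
 g(a) = C1*cos(a)^3


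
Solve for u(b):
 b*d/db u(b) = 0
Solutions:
 u(b) = C1


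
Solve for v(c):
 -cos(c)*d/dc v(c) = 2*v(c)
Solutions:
 v(c) = C1*(sin(c) - 1)/(sin(c) + 1)


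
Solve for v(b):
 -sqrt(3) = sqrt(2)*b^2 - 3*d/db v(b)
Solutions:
 v(b) = C1 + sqrt(2)*b^3/9 + sqrt(3)*b/3


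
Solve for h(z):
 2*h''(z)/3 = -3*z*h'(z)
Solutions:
 h(z) = C1 + C2*erf(3*z/2)


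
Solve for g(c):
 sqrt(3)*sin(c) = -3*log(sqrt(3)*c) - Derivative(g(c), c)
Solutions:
 g(c) = C1 - 3*c*log(c) - 3*c*log(3)/2 + 3*c + sqrt(3)*cos(c)


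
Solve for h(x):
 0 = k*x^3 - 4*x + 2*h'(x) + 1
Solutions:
 h(x) = C1 - k*x^4/8 + x^2 - x/2


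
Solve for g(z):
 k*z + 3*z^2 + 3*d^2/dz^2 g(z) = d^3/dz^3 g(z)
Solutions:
 g(z) = C1 + C2*z + C3*exp(3*z) - z^4/12 + z^3*(-k - 2)/18 + z^2*(-k - 2)/18


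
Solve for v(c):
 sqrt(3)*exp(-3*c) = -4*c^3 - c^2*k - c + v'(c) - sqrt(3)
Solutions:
 v(c) = C1 + c^4 + c^3*k/3 + c^2/2 + sqrt(3)*c - sqrt(3)*exp(-3*c)/3


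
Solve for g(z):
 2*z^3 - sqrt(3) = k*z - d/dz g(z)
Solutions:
 g(z) = C1 + k*z^2/2 - z^4/2 + sqrt(3)*z


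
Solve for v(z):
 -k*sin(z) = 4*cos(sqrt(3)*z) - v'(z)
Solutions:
 v(z) = C1 - k*cos(z) + 4*sqrt(3)*sin(sqrt(3)*z)/3


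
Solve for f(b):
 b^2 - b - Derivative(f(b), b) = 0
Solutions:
 f(b) = C1 + b^3/3 - b^2/2


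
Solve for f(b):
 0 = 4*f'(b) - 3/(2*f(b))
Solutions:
 f(b) = -sqrt(C1 + 3*b)/2
 f(b) = sqrt(C1 + 3*b)/2


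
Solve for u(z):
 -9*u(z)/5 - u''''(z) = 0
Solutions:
 u(z) = (C1*sin(5^(3/4)*sqrt(6)*z/10) + C2*cos(5^(3/4)*sqrt(6)*z/10))*exp(-5^(3/4)*sqrt(6)*z/10) + (C3*sin(5^(3/4)*sqrt(6)*z/10) + C4*cos(5^(3/4)*sqrt(6)*z/10))*exp(5^(3/4)*sqrt(6)*z/10)


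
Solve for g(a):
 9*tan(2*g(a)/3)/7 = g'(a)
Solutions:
 g(a) = -3*asin(C1*exp(6*a/7))/2 + 3*pi/2
 g(a) = 3*asin(C1*exp(6*a/7))/2


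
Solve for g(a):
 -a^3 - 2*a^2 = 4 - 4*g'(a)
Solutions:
 g(a) = C1 + a^4/16 + a^3/6 + a


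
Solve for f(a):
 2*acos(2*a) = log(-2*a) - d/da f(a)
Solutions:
 f(a) = C1 + a*log(-a) - 2*a*acos(2*a) - a + a*log(2) + sqrt(1 - 4*a^2)


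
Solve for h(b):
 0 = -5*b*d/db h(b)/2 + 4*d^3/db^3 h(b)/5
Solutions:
 h(b) = C1 + Integral(C2*airyai(5^(2/3)*b/2) + C3*airybi(5^(2/3)*b/2), b)


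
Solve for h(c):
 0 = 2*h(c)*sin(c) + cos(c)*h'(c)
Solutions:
 h(c) = C1*cos(c)^2


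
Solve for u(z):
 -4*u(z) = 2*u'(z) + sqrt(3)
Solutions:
 u(z) = C1*exp(-2*z) - sqrt(3)/4


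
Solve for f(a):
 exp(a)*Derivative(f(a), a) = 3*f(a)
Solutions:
 f(a) = C1*exp(-3*exp(-a))


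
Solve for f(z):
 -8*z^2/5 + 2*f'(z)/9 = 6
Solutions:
 f(z) = C1 + 12*z^3/5 + 27*z


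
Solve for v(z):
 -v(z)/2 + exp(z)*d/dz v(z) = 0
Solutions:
 v(z) = C1*exp(-exp(-z)/2)


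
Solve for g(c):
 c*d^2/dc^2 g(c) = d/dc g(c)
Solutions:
 g(c) = C1 + C2*c^2


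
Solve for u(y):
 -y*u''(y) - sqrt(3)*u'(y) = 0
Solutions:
 u(y) = C1 + C2*y^(1 - sqrt(3))


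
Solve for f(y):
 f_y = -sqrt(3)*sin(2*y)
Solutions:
 f(y) = C1 + sqrt(3)*cos(2*y)/2


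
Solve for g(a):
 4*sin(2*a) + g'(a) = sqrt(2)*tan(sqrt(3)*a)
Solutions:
 g(a) = C1 - sqrt(6)*log(cos(sqrt(3)*a))/3 + 2*cos(2*a)


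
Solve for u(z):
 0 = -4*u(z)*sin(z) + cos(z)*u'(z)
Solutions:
 u(z) = C1/cos(z)^4


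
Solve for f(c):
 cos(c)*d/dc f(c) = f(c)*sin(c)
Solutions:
 f(c) = C1/cos(c)


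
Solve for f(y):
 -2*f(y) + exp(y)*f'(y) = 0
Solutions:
 f(y) = C1*exp(-2*exp(-y))


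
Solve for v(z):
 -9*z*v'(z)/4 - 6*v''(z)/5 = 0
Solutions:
 v(z) = C1 + C2*erf(sqrt(15)*z/4)


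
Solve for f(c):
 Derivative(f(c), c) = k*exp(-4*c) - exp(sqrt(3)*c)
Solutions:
 f(c) = C1 - k*exp(-4*c)/4 - sqrt(3)*exp(sqrt(3)*c)/3


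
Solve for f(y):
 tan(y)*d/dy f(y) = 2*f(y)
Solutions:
 f(y) = C1*sin(y)^2


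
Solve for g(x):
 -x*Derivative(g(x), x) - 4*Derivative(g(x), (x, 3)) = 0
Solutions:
 g(x) = C1 + Integral(C2*airyai(-2^(1/3)*x/2) + C3*airybi(-2^(1/3)*x/2), x)


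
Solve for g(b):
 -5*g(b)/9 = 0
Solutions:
 g(b) = 0


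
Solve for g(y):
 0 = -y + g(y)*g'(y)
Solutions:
 g(y) = -sqrt(C1 + y^2)
 g(y) = sqrt(C1 + y^2)


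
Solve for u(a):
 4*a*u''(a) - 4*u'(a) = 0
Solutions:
 u(a) = C1 + C2*a^2


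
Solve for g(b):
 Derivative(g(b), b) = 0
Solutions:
 g(b) = C1


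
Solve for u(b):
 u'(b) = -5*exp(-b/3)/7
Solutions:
 u(b) = C1 + 15*exp(-b/3)/7


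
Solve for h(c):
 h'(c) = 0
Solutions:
 h(c) = C1


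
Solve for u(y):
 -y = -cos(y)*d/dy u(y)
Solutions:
 u(y) = C1 + Integral(y/cos(y), y)


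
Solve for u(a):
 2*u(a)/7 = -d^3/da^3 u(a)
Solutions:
 u(a) = C3*exp(-2^(1/3)*7^(2/3)*a/7) + (C1*sin(2^(1/3)*sqrt(3)*7^(2/3)*a/14) + C2*cos(2^(1/3)*sqrt(3)*7^(2/3)*a/14))*exp(2^(1/3)*7^(2/3)*a/14)


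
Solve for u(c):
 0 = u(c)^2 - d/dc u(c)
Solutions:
 u(c) = -1/(C1 + c)


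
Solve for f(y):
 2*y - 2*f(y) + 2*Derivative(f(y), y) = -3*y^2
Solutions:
 f(y) = C1*exp(y) + 3*y^2/2 + 4*y + 4


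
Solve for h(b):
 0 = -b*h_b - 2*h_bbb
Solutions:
 h(b) = C1 + Integral(C2*airyai(-2^(2/3)*b/2) + C3*airybi(-2^(2/3)*b/2), b)


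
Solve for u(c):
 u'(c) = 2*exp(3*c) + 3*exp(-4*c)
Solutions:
 u(c) = C1 + 2*exp(3*c)/3 - 3*exp(-4*c)/4


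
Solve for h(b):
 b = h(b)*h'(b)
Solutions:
 h(b) = -sqrt(C1 + b^2)
 h(b) = sqrt(C1 + b^2)


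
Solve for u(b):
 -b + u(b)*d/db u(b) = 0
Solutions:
 u(b) = -sqrt(C1 + b^2)
 u(b) = sqrt(C1 + b^2)


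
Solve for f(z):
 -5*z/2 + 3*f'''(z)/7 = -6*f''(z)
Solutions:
 f(z) = C1 + C2*z + C3*exp(-14*z) + 5*z^3/72 - 5*z^2/336


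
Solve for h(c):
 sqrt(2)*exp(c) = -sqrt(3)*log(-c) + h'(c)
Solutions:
 h(c) = C1 + sqrt(3)*c*log(-c) - sqrt(3)*c + sqrt(2)*exp(c)


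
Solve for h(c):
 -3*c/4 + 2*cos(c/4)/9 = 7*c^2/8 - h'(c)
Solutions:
 h(c) = C1 + 7*c^3/24 + 3*c^2/8 - 8*sin(c/4)/9


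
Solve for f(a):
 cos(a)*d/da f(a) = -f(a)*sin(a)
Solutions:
 f(a) = C1*cos(a)


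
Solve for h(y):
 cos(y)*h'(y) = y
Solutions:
 h(y) = C1 + Integral(y/cos(y), y)


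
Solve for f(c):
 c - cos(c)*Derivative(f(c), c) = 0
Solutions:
 f(c) = C1 + Integral(c/cos(c), c)


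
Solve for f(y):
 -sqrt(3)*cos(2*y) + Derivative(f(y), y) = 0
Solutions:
 f(y) = C1 + sqrt(3)*sin(2*y)/2


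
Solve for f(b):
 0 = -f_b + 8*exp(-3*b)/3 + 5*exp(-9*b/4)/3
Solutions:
 f(b) = C1 - 8*exp(-3*b)/9 - 20*exp(-9*b/4)/27


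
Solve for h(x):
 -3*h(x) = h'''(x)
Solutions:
 h(x) = C3*exp(-3^(1/3)*x) + (C1*sin(3^(5/6)*x/2) + C2*cos(3^(5/6)*x/2))*exp(3^(1/3)*x/2)
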